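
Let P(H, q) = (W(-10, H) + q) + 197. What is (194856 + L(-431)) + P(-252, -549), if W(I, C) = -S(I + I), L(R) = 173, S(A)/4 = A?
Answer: 194757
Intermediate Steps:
S(A) = 4*A
W(I, C) = -8*I (W(I, C) = -4*(I + I) = -4*2*I = -8*I)
P(H, q) = 277 + q (P(H, q) = (-8*(-10) + q) + 197 = (80 + q) + 197 = 277 + q)
(194856 + L(-431)) + P(-252, -549) = (194856 + 173) + (277 - 549) = 195029 - 272 = 194757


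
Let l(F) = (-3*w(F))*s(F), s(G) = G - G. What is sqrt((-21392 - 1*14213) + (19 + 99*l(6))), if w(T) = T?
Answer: 3*I*sqrt(3954) ≈ 188.64*I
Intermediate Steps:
s(G) = 0
l(F) = 0 (l(F) = -3*F*0 = 0)
sqrt((-21392 - 1*14213) + (19 + 99*l(6))) = sqrt((-21392 - 1*14213) + (19 + 99*0)) = sqrt((-21392 - 14213) + (19 + 0)) = sqrt(-35605 + 19) = sqrt(-35586) = 3*I*sqrt(3954)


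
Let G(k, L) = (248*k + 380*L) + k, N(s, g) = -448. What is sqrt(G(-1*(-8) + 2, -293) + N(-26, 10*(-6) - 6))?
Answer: I*sqrt(109298) ≈ 330.6*I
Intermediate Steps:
G(k, L) = 249*k + 380*L
sqrt(G(-1*(-8) + 2, -293) + N(-26, 10*(-6) - 6)) = sqrt((249*(-1*(-8) + 2) + 380*(-293)) - 448) = sqrt((249*(8 + 2) - 111340) - 448) = sqrt((249*10 - 111340) - 448) = sqrt((2490 - 111340) - 448) = sqrt(-108850 - 448) = sqrt(-109298) = I*sqrt(109298)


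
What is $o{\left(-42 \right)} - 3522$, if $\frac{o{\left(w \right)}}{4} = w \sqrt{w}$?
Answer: $-3522 - 168 i \sqrt{42} \approx -3522.0 - 1088.8 i$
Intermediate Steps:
$o{\left(w \right)} = 4 w^{\frac{3}{2}}$ ($o{\left(w \right)} = 4 w \sqrt{w} = 4 w^{\frac{3}{2}}$)
$o{\left(-42 \right)} - 3522 = 4 \left(-42\right)^{\frac{3}{2}} - 3522 = 4 \left(- 42 i \sqrt{42}\right) - 3522 = - 168 i \sqrt{42} - 3522 = -3522 - 168 i \sqrt{42}$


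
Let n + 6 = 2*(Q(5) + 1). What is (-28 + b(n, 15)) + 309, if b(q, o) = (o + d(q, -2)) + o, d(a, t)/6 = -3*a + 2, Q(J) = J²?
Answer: -505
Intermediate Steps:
n = 46 (n = -6 + 2*(5² + 1) = -6 + 2*(25 + 1) = -6 + 2*26 = -6 + 52 = 46)
d(a, t) = 12 - 18*a (d(a, t) = 6*(-3*a + 2) = 6*(2 - 3*a) = 12 - 18*a)
b(q, o) = 12 - 18*q + 2*o (b(q, o) = (o + (12 - 18*q)) + o = (12 + o - 18*q) + o = 12 - 18*q + 2*o)
(-28 + b(n, 15)) + 309 = (-28 + (12 - 18*46 + 2*15)) + 309 = (-28 + (12 - 828 + 30)) + 309 = (-28 - 786) + 309 = -814 + 309 = -505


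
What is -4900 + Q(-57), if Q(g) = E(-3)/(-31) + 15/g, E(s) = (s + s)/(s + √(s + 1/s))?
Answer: -106792461/21793 - 6*I*√30/1147 ≈ -4900.3 - 0.028652*I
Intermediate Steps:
E(s) = 2*s/(s + √(s + 1/s)) (E(s) = (2*s)/(s + √(s + 1/s)) = 2*s/(s + √(s + 1/s)))
Q(g) = 15/g + 6/(31*(-3 + I*√30/3)) (Q(g) = (2*(-3)/(-3 + √(-3 + 1/(-3))))/(-31) + 15/g = (2*(-3)/(-3 + √(-3 - ⅓)))*(-1/31) + 15/g = (2*(-3)/(-3 + √(-10/3)))*(-1/31) + 15/g = (2*(-3)/(-3 + I*√30/3))*(-1/31) + 15/g = -6/(-3 + I*√30/3)*(-1/31) + 15/g = 6/(31*(-3 + I*√30/3)) + 15/g = 15/g + 6/(31*(-3 + I*√30/3)))
-4900 + Q(-57) = -4900 + (3/31)*(1395 - 6*(-57) - 155*I*√30)/(-57*(9 - I*√30)) = -4900 + (3/31)*(-1/57)*(1395 + 342 - 155*I*√30)/(9 - I*√30) = -4900 + (3/31)*(-1/57)*(1737 - 155*I*√30)/(9 - I*√30) = -4900 - (1737 - 155*I*√30)/(589*(9 - I*√30))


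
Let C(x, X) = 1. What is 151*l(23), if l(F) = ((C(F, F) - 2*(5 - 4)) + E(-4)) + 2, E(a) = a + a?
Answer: -1057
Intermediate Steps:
E(a) = 2*a
l(F) = -7 (l(F) = ((1 - 2*(5 - 4)) + 2*(-4)) + 2 = ((1 - 2*1) - 8) + 2 = ((1 - 2) - 8) + 2 = (-1 - 8) + 2 = -9 + 2 = -7)
151*l(23) = 151*(-7) = -1057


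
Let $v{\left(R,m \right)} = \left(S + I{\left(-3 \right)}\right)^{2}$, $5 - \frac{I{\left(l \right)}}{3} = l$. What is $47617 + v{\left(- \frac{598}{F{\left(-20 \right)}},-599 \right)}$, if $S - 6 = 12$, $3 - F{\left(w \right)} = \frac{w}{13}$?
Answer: $49381$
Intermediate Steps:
$F{\left(w \right)} = 3 - \frac{w}{13}$
$I{\left(l \right)} = 15 - 3 l$
$S = 18$ ($S = 6 + 12 = 18$)
$v{\left(R,m \right)} = 1764$ ($v{\left(R,m \right)} = \left(18 + \left(15 - -9\right)\right)^{2} = \left(18 + \left(15 + 9\right)\right)^{2} = \left(18 + 24\right)^{2} = 42^{2} = 1764$)
$47617 + v{\left(- \frac{598}{F{\left(-20 \right)}},-599 \right)} = 47617 + 1764 = 49381$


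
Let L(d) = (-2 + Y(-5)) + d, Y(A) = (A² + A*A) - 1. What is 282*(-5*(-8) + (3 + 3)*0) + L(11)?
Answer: 11338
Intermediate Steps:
Y(A) = -1 + 2*A² (Y(A) = (A² + A²) - 1 = 2*A² - 1 = -1 + 2*A²)
L(d) = 47 + d (L(d) = (-2 + (-1 + 2*(-5)²)) + d = (-2 + (-1 + 2*25)) + d = (-2 + (-1 + 50)) + d = (-2 + 49) + d = 47 + d)
282*(-5*(-8) + (3 + 3)*0) + L(11) = 282*(-5*(-8) + (3 + 3)*0) + (47 + 11) = 282*(40 + 6*0) + 58 = 282*(40 + 0) + 58 = 282*40 + 58 = 11280 + 58 = 11338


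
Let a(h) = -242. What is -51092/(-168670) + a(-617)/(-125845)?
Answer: 647049088/2122627615 ≈ 0.30483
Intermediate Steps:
-51092/(-168670) + a(-617)/(-125845) = -51092/(-168670) - 242/(-125845) = -51092*(-1/168670) - 242*(-1/125845) = 25546/84335 + 242/125845 = 647049088/2122627615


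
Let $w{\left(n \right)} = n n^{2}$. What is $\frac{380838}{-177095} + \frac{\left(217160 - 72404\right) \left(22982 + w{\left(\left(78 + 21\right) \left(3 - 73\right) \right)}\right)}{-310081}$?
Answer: $\frac{8531836955796269400882}{54913794695} \approx 1.5537 \cdot 10^{11}$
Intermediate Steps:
$w{\left(n \right)} = n^{3}$
$\frac{380838}{-177095} + \frac{\left(217160 - 72404\right) \left(22982 + w{\left(\left(78 + 21\right) \left(3 - 73\right) \right)}\right)}{-310081} = \frac{380838}{-177095} + \frac{\left(217160 - 72404\right) \left(22982 + \left(\left(78 + 21\right) \left(3 - 73\right)\right)^{3}\right)}{-310081} = 380838 \left(- \frac{1}{177095}\right) + 144756 \left(22982 + \left(99 \left(-70\right)\right)^{3}\right) \left(- \frac{1}{310081}\right) = - \frac{380838}{177095} + 144756 \left(22982 + \left(-6930\right)^{3}\right) \left(- \frac{1}{310081}\right) = - \frac{380838}{177095} + 144756 \left(22982 - 332812557000\right) \left(- \frac{1}{310081}\right) = - \frac{380838}{177095} + 144756 \left(-332812534018\right) \left(- \frac{1}{310081}\right) = - \frac{380838}{177095} - - \frac{48176611174309608}{310081} = - \frac{380838}{177095} + \frac{48176611174309608}{310081} = \frac{8531836955796269400882}{54913794695}$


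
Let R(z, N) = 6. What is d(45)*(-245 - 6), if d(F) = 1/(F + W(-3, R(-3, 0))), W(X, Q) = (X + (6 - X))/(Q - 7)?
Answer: -251/39 ≈ -6.4359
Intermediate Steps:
W(X, Q) = 6/(-7 + Q)
d(F) = 1/(-6 + F) (d(F) = 1/(F + 6/(-7 + 6)) = 1/(F + 6/(-1)) = 1/(F + 6*(-1)) = 1/(F - 6) = 1/(-6 + F))
d(45)*(-245 - 6) = (-245 - 6)/(-6 + 45) = -251/39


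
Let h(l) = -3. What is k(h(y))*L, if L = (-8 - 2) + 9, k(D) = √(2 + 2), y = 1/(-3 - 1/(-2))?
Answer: -2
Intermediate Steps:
y = -⅖ (y = 1/(-3 - 1*(-½)) = 1/(-3 + ½) = 1/(-5/2) = -⅖ ≈ -0.40000)
k(D) = 2 (k(D) = √4 = 2)
L = -1 (L = -10 + 9 = -1)
k(h(y))*L = 2*(-1) = -2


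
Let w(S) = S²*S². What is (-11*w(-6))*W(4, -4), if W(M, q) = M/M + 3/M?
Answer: -24948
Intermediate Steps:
w(S) = S⁴
W(M, q) = 1 + 3/M
(-11*w(-6))*W(4, -4) = (-11*(-6)⁴)*((3 + 4)/4) = (-11*1296)*((¼)*7) = -14256*7/4 = -24948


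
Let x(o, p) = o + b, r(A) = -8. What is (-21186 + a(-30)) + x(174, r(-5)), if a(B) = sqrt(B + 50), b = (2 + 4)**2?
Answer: -20976 + 2*sqrt(5) ≈ -20972.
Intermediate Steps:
b = 36 (b = 6**2 = 36)
x(o, p) = 36 + o (x(o, p) = o + 36 = 36 + o)
a(B) = sqrt(50 + B)
(-21186 + a(-30)) + x(174, r(-5)) = (-21186 + sqrt(50 - 30)) + (36 + 174) = (-21186 + sqrt(20)) + 210 = (-21186 + 2*sqrt(5)) + 210 = -20976 + 2*sqrt(5)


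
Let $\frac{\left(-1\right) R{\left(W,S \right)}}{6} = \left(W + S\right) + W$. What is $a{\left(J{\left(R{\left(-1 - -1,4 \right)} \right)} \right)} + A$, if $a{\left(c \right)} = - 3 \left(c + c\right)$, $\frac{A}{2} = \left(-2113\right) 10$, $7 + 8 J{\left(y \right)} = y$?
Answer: $- \frac{168947}{4} \approx -42237.0$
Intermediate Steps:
$R{\left(W,S \right)} = - 12 W - 6 S$ ($R{\left(W,S \right)} = - 6 \left(\left(W + S\right) + W\right) = - 6 \left(\left(S + W\right) + W\right) = - 6 \left(S + 2 W\right) = - 12 W - 6 S$)
$J{\left(y \right)} = - \frac{7}{8} + \frac{y}{8}$
$A = -42260$ ($A = 2 \left(\left(-2113\right) 10\right) = 2 \left(-21130\right) = -42260$)
$a{\left(c \right)} = - 6 c$ ($a{\left(c \right)} = - 3 \cdot 2 c = - 6 c$)
$a{\left(J{\left(R{\left(-1 - -1,4 \right)} \right)} \right)} + A = - 6 \left(- \frac{7}{8} + \frac{- 12 \left(-1 - -1\right) - 24}{8}\right) - 42260 = - 6 \left(- \frac{7}{8} + \frac{- 12 \left(-1 + 1\right) - 24}{8}\right) - 42260 = - 6 \left(- \frac{7}{8} + \frac{\left(-12\right) 0 - 24}{8}\right) - 42260 = - 6 \left(- \frac{7}{8} + \frac{0 - 24}{8}\right) - 42260 = - 6 \left(- \frac{7}{8} + \frac{1}{8} \left(-24\right)\right) - 42260 = - 6 \left(- \frac{7}{8} - 3\right) - 42260 = \left(-6\right) \left(- \frac{31}{8}\right) - 42260 = \frac{93}{4} - 42260 = - \frac{168947}{4}$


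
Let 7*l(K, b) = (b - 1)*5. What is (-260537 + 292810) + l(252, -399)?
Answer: 223911/7 ≈ 31987.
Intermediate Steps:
l(K, b) = -5/7 + 5*b/7 (l(K, b) = ((b - 1)*5)/7 = ((-1 + b)*5)/7 = (-5 + 5*b)/7 = -5/7 + 5*b/7)
(-260537 + 292810) + l(252, -399) = (-260537 + 292810) + (-5/7 + (5/7)*(-399)) = 32273 + (-5/7 - 285) = 32273 - 2000/7 = 223911/7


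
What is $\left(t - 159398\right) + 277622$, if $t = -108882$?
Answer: $9342$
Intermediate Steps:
$\left(t - 159398\right) + 277622 = \left(-108882 - 159398\right) + 277622 = -268280 + 277622 = 9342$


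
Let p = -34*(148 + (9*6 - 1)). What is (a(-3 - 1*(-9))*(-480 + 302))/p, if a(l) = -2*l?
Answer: -356/1139 ≈ -0.31255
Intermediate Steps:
p = -6834 (p = -34*(148 + (54 - 1)) = -34*(148 + 53) = -34*201 = -6834)
(a(-3 - 1*(-9))*(-480 + 302))/p = ((-2*(-3 - 1*(-9)))*(-480 + 302))/(-6834) = (-2*(-3 + 9)*(-178))*(-1/6834) = (-2*6*(-178))*(-1/6834) = -12*(-178)*(-1/6834) = 2136*(-1/6834) = -356/1139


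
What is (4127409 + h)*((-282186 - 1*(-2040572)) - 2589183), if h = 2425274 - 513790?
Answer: -5017094187721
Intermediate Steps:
h = 1911484
(4127409 + h)*((-282186 - 1*(-2040572)) - 2589183) = (4127409 + 1911484)*((-282186 - 1*(-2040572)) - 2589183) = 6038893*((-282186 + 2040572) - 2589183) = 6038893*(1758386 - 2589183) = 6038893*(-830797) = -5017094187721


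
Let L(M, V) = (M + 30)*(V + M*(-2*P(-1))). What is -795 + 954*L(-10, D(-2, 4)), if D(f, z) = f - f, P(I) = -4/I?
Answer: 1525605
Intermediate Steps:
D(f, z) = 0
L(M, V) = (30 + M)*(V - 8*M) (L(M, V) = (M + 30)*(V + M*(-(-8)/(-1))) = (30 + M)*(V + M*(-(-8)*(-1))) = (30 + M)*(V + M*(-2*4)) = (30 + M)*(V + M*(-8)) = (30 + M)*(V - 8*M))
-795 + 954*L(-10, D(-2, 4)) = -795 + 954*(-240*(-10) - 8*(-10)² + 30*0 - 10*0) = -795 + 954*(2400 - 8*100 + 0 + 0) = -795 + 954*(2400 - 800 + 0 + 0) = -795 + 954*1600 = -795 + 1526400 = 1525605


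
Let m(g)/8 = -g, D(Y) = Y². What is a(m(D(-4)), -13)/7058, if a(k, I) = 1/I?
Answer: -1/91754 ≈ -1.0899e-5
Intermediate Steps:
m(g) = -8*g (m(g) = 8*(-g) = -8*g)
a(m(D(-4)), -13)/7058 = 1/(-13*7058) = -1/13*1/7058 = -1/91754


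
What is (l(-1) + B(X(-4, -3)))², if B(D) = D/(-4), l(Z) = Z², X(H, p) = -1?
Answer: 25/16 ≈ 1.5625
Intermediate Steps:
B(D) = -D/4 (B(D) = D*(-¼) = -D/4)
(l(-1) + B(X(-4, -3)))² = ((-1)² - ¼*(-1))² = (1 + ¼)² = (5/4)² = 25/16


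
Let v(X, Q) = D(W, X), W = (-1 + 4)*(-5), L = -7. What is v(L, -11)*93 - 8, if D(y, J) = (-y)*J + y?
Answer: -11168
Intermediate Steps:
W = -15 (W = 3*(-5) = -15)
D(y, J) = y - J*y (D(y, J) = -J*y + y = y - J*y)
v(X, Q) = -15 + 15*X (v(X, Q) = -15*(1 - X) = -15 + 15*X)
v(L, -11)*93 - 8 = (-15 + 15*(-7))*93 - 8 = (-15 - 105)*93 - 8 = -120*93 - 8 = -11160 - 8 = -11168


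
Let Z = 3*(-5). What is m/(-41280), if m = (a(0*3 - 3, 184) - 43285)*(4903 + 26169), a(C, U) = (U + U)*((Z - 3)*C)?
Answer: 22734023/1290 ≈ 17623.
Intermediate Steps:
Z = -15
a(C, U) = -36*C*U (a(C, U) = (U + U)*((-15 - 3)*C) = (2*U)*(-18*C) = -36*C*U)
m = -727488736 (m = (-36*(0*3 - 3)*184 - 43285)*(4903 + 26169) = (-36*(0 - 3)*184 - 43285)*31072 = (-36*(-3)*184 - 43285)*31072 = (19872 - 43285)*31072 = -23413*31072 = -727488736)
m/(-41280) = -727488736/(-41280) = -727488736*(-1/41280) = 22734023/1290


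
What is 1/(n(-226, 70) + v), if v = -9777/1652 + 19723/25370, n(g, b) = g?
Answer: -355180/82096613 ≈ -0.0043264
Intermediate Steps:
v = -1825933/355180 (v = -9777*1/1652 + 19723*(1/25370) = -9777/1652 + 19723/25370 = -1825933/355180 ≈ -5.1409)
1/(n(-226, 70) + v) = 1/(-226 - 1825933/355180) = 1/(-82096613/355180) = -355180/82096613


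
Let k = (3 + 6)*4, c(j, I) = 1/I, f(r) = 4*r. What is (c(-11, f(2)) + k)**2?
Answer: 83521/64 ≈ 1305.0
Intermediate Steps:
k = 36 (k = 9*4 = 36)
(c(-11, f(2)) + k)**2 = (1/(4*2) + 36)**2 = (1/8 + 36)**2 = (289/8)**2 = 83521/64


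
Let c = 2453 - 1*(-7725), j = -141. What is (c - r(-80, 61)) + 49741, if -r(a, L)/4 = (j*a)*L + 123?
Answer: 2812731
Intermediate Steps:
c = 10178 (c = 2453 + 7725 = 10178)
r(a, L) = -492 + 564*L*a (r(a, L) = -4*((-141*a)*L + 123) = -4*(-141*L*a + 123) = -4*(123 - 141*L*a) = -492 + 564*L*a)
(c - r(-80, 61)) + 49741 = (10178 - (-492 + 564*61*(-80))) + 49741 = (10178 - (-492 - 2752320)) + 49741 = (10178 - 1*(-2752812)) + 49741 = (10178 + 2752812) + 49741 = 2762990 + 49741 = 2812731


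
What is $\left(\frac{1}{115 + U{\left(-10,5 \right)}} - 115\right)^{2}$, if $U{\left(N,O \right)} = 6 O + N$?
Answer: $\frac{240994576}{18225} \approx 13223.0$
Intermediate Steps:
$U{\left(N,O \right)} = N + 6 O$
$\left(\frac{1}{115 + U{\left(-10,5 \right)}} - 115\right)^{2} = \left(\frac{1}{115 + \left(-10 + 6 \cdot 5\right)} - 115\right)^{2} = \left(\frac{1}{115 + \left(-10 + 30\right)} - 115\right)^{2} = \left(\frac{1}{115 + 20} - 115\right)^{2} = \left(\frac{1}{135} - 115\right)^{2} = \left(- \frac{15524}{135}\right)^{2} = \frac{240994576}{18225}$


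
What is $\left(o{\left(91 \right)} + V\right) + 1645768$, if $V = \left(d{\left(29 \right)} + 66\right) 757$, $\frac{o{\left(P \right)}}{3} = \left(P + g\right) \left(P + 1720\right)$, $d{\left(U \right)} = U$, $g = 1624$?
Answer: $11035278$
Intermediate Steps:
$o{\left(P \right)} = 3 \left(1624 + P\right) \left(1720 + P\right)$ ($o{\left(P \right)} = 3 \left(P + 1624\right) \left(P + 1720\right) = 3 \left(1624 + P\right) \left(1720 + P\right)$)
$V = 71915$ ($V = \left(29 + 66\right) 757 = 95 \cdot 757 = 71915$)
$\left(o{\left(91 \right)} + V\right) + 1645768 = \left(\left(8379840 + 3 \cdot 91^{2} + 10032 \cdot 91\right) + 71915\right) + 1645768 = \left(\left(8379840 + 3 \cdot 8281 + 912912\right) + 71915\right) + 1645768 = \left(\left(8379840 + 24843 + 912912\right) + 71915\right) + 1645768 = \left(9317595 + 71915\right) + 1645768 = 9389510 + 1645768 = 11035278$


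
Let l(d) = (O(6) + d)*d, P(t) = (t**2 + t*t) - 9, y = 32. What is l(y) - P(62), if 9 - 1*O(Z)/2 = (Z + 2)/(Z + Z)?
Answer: -18365/3 ≈ -6121.7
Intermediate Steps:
O(Z) = 18 - (2 + Z)/Z (O(Z) = 18 - 2*(Z + 2)/(Z + Z) = 18 - 2*(2 + Z)/(2*Z) = 18 - 2*(2 + Z)*1/(2*Z) = 18 - (2 + Z)/Z)
P(t) = -9 + 2*t**2 (P(t) = (t**2 + t**2) - 9 = 2*t**2 - 9 = -9 + 2*t**2)
l(d) = d*(50/3 + d) (l(d) = ((17 - 2/6) + d)*d = ((17 - 2*1/6) + d)*d = ((17 - 1/3) + d)*d = (50/3 + d)*d = d*(50/3 + d))
l(y) - P(62) = (1/3)*32*(50 + 3*32) - (-9 + 2*62**2) = (1/3)*32*(50 + 96) - (-9 + 2*3844) = (1/3)*32*146 - (-9 + 7688) = 4672/3 - 1*7679 = 4672/3 - 7679 = -18365/3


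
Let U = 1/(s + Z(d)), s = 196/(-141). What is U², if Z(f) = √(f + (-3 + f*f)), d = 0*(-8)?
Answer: 19881/(196 - 141*I*√3)² ≈ -0.043889 + 0.19794*I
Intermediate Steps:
d = 0
Z(f) = √(-3 + f + f²) (Z(f) = √(f + (-3 + f²)) = √(-3 + f + f²))
s = -196/141 (s = 196*(-1/141) = -196/141 ≈ -1.3901)
U = 1/(-196/141 + I*√3) (U = 1/(-196/141 + √(-3 + 0 + 0²)) = 1/(-196/141 + √(-3 + 0 + 0)) = 1/(-196/141 + √(-3)) = 1/(-196/141 + I*√3) ≈ -0.28183 - 0.35117*I)
U² = (-27636/98059 - 19881*I*√3/98059)²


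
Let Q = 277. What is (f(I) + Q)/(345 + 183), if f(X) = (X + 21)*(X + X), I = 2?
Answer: 123/176 ≈ 0.69886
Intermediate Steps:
f(X) = 2*X*(21 + X) (f(X) = (21 + X)*(2*X) = 2*X*(21 + X))
(f(I) + Q)/(345 + 183) = (2*2*(21 + 2) + 277)/(345 + 183) = (2*2*23 + 277)/528 = (92 + 277)*(1/528) = 369*(1/528) = 123/176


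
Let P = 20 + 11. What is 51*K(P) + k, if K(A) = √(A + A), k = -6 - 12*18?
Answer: -222 + 51*√62 ≈ 179.57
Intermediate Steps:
P = 31
k = -222 (k = -6 - 216 = -222)
K(A) = √2*√A (K(A) = √(2*A) = √2*√A)
51*K(P) + k = 51*(√2*√31) - 222 = 51*√62 - 222 = -222 + 51*√62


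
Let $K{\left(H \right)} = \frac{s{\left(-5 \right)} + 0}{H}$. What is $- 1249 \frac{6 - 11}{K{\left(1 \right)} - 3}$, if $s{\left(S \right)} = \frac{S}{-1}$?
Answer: $\frac{6245}{2} \approx 3122.5$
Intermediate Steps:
$s{\left(S \right)} = - S$ ($s{\left(S \right)} = S \left(-1\right) = - S$)
$K{\left(H \right)} = \frac{5}{H}$ ($K{\left(H \right)} = \frac{\left(-1\right) \left(-5\right) + 0}{H} = \frac{5 + 0}{H} = \frac{5}{H}$)
$- 1249 \frac{6 - 11}{K{\left(1 \right)} - 3} = - 1249 \frac{6 - 11}{\frac{5}{1} - 3} = - 1249 \left(- \frac{5}{5 \cdot 1 - 3}\right) = - 1249 \left(- \frac{5}{5 - 3}\right) = - 1249 \left(- \frac{5}{2}\right) = - 1249 \left(\left(-5\right) \frac{1}{2}\right) = \left(-1249\right) \left(- \frac{5}{2}\right) = \frac{6245}{2}$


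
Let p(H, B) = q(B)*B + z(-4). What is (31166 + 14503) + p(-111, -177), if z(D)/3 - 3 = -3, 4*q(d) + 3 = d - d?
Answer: 183207/4 ≈ 45802.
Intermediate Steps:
q(d) = -¾ (q(d) = -¾ + (d - d)/4 = -¾ + (¼)*0 = -¾ + 0 = -¾)
z(D) = 0 (z(D) = 9 + 3*(-3) = 9 - 9 = 0)
p(H, B) = -3*B/4 (p(H, B) = -3*B/4 + 0 = -3*B/4)
(31166 + 14503) + p(-111, -177) = (31166 + 14503) - ¾*(-177) = 45669 + 531/4 = 183207/4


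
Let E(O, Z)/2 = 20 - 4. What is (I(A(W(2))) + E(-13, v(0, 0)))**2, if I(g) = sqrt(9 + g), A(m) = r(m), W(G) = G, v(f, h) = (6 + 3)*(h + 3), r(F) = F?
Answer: (32 + sqrt(11))**2 ≈ 1247.3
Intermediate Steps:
v(f, h) = 27 + 9*h (v(f, h) = 9*(3 + h) = 27 + 9*h)
A(m) = m
E(O, Z) = 32 (E(O, Z) = 2*(20 - 4) = 2*16 = 32)
(I(A(W(2))) + E(-13, v(0, 0)))**2 = (sqrt(9 + 2) + 32)**2 = (sqrt(11) + 32)**2 = (32 + sqrt(11))**2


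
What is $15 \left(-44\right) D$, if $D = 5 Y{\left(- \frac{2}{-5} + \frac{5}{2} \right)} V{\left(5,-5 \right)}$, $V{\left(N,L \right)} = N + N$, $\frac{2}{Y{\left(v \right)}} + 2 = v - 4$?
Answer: $\frac{660000}{31} \approx 21290.0$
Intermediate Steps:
$Y{\left(v \right)} = \frac{2}{-6 + v}$ ($Y{\left(v \right)} = \frac{2}{-2 + \left(v - 4\right)} = \frac{2}{-2 + \left(-4 + v\right)} = \frac{2}{-6 + v}$)
$V{\left(N,L \right)} = 2 N$
$D = - \frac{1000}{31}$ ($D = 5 \frac{2}{-6 + \left(- \frac{2}{-5} + \frac{5}{2}\right)} 2 \cdot 5 = 5 \frac{2}{-6 + \left(\left(-2\right) \left(- \frac{1}{5}\right) + 5 \cdot \frac{1}{2}\right)} 10 = 5 \frac{2}{-6 + \left(\frac{2}{5} + \frac{5}{2}\right)} 10 = 5 \frac{2}{-6 + \frac{29}{10}} \cdot 10 = 5 \frac{2}{- \frac{31}{10}} \cdot 10 = 5 \cdot 2 \left(- \frac{10}{31}\right) 10 = 5 \left(- \frac{20}{31}\right) 10 = \left(- \frac{100}{31}\right) 10 = - \frac{1000}{31} \approx -32.258$)
$15 \left(-44\right) D = 15 \left(-44\right) \left(- \frac{1000}{31}\right) = \left(-660\right) \left(- \frac{1000}{31}\right) = \frac{660000}{31}$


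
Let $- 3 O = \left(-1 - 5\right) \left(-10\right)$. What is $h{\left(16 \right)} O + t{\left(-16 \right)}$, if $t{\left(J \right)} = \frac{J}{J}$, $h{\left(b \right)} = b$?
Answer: $-319$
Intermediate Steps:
$t{\left(J \right)} = 1$
$O = -20$ ($O = - \frac{\left(-1 - 5\right) \left(-10\right)}{3} = - \frac{\left(-6\right) \left(-10\right)}{3} = \left(- \frac{1}{3}\right) 60 = -20$)
$h{\left(16 \right)} O + t{\left(-16 \right)} = 16 \left(-20\right) + 1 = -320 + 1 = -319$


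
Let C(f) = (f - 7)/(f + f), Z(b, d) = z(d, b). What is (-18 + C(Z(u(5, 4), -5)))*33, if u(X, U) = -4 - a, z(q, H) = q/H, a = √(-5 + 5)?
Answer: -6699/10 ≈ -669.90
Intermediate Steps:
a = 0 (a = √0 = 0)
u(X, U) = -4 (u(X, U) = -4 - 1*0 = -4 + 0 = -4)
Z(b, d) = d/b
C(f) = (-7 + f)/(2*f) (C(f) = (-7 + f)/((2*f)) = (-7 + f)*(1/(2*f)) = (-7 + f)/(2*f))
(-18 + C(Z(u(5, 4), -5)))*33 = (-18 + (-7 - 5/(-4))/(2*((-5/(-4)))))*33 = (-18 + (-7 - 5*(-¼))/(2*((-5*(-¼)))))*33 = (-18 + (-7 + 5/4)/(2*(5/4)))*33 = (-18 + (½)*(⅘)*(-23/4))*33 = (-18 - 23/10)*33 = -203/10*33 = -6699/10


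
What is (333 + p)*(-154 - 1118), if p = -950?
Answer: 784824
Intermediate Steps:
(333 + p)*(-154 - 1118) = (333 - 950)*(-154 - 1118) = -617*(-1272) = 784824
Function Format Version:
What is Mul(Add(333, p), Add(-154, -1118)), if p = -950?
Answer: 784824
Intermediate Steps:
Mul(Add(333, p), Add(-154, -1118)) = Mul(Add(333, -950), Add(-154, -1118)) = Mul(-617, -1272) = 784824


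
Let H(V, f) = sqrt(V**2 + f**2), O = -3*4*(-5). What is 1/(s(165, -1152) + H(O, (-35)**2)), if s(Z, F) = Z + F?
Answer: 987/530056 + 5*sqrt(60169)/530056 ≈ 0.0041759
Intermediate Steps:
s(Z, F) = F + Z
O = 60 (O = -12*(-5) = 60)
1/(s(165, -1152) + H(O, (-35)**2)) = 1/((-1152 + 165) + sqrt(60**2 + ((-35)**2)**2)) = 1/(-987 + sqrt(3600 + 1225**2)) = 1/(-987 + sqrt(3600 + 1500625)) = 1/(-987 + sqrt(1504225)) = 1/(-987 + 5*sqrt(60169))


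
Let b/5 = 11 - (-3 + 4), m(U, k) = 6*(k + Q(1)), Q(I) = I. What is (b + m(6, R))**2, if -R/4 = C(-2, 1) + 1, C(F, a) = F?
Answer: 6400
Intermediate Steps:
R = 4 (R = -4*(-2 + 1) = -4*(-1) = 4)
m(U, k) = 6 + 6*k (m(U, k) = 6*(k + 1) = 6*(1 + k) = 6 + 6*k)
b = 50 (b = 5*(11 - (-3 + 4)) = 5*(11 - 1*1) = 5*(11 - 1) = 5*10 = 50)
(b + m(6, R))**2 = (50 + (6 + 6*4))**2 = (50 + (6 + 24))**2 = (50 + 30)**2 = 80**2 = 6400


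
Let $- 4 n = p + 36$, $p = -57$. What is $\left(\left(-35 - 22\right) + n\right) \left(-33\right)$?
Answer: $\frac{6831}{4} \approx 1707.8$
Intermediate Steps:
$n = \frac{21}{4}$ ($n = - \frac{-57 + 36}{4} = \left(- \frac{1}{4}\right) \left(-21\right) = \frac{21}{4} \approx 5.25$)
$\left(\left(-35 - 22\right) + n\right) \left(-33\right) = \left(\left(-35 - 22\right) + \frac{21}{4}\right) \left(-33\right) = \left(-57 + \frac{21}{4}\right) \left(-33\right) = \left(- \frac{207}{4}\right) \left(-33\right) = \frac{6831}{4}$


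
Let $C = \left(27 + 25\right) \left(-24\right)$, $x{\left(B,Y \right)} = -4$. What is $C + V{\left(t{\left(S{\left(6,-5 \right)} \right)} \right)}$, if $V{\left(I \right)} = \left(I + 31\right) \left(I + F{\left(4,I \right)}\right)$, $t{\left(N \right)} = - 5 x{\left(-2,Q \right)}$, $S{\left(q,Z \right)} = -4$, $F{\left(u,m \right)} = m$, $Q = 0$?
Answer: $792$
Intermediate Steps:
$t{\left(N \right)} = 20$ ($t{\left(N \right)} = \left(-5\right) \left(-4\right) = 20$)
$V{\left(I \right)} = 2 I \left(31 + I\right)$ ($V{\left(I \right)} = \left(I + 31\right) \left(I + I\right) = \left(31 + I\right) 2 I = 2 I \left(31 + I\right)$)
$C = -1248$ ($C = 52 \left(-24\right) = -1248$)
$C + V{\left(t{\left(S{\left(6,-5 \right)} \right)} \right)} = -1248 + 2 \cdot 20 \left(31 + 20\right) = -1248 + 2 \cdot 20 \cdot 51 = -1248 + 2040 = 792$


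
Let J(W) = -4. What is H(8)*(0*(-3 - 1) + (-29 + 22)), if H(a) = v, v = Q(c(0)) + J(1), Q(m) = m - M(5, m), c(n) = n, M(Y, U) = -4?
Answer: 0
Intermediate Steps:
Q(m) = 4 + m (Q(m) = m - 1*(-4) = m + 4 = 4 + m)
v = 0 (v = (4 + 0) - 4 = 4 - 4 = 0)
H(a) = 0
H(8)*(0*(-3 - 1) + (-29 + 22)) = 0*(0*(-3 - 1) + (-29 + 22)) = 0*(0*(-4) - 7) = 0*(0 - 7) = 0*(-7) = 0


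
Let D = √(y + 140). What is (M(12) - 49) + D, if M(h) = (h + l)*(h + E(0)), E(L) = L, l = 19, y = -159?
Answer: 323 + I*√19 ≈ 323.0 + 4.3589*I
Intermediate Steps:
M(h) = h*(19 + h) (M(h) = (h + 19)*(h + 0) = (19 + h)*h = h*(19 + h))
D = I*√19 (D = √(-159 + 140) = √(-19) = I*√19 ≈ 4.3589*I)
(M(12) - 49) + D = (12*(19 + 12) - 49) + I*√19 = (12*31 - 49) + I*√19 = (372 - 49) + I*√19 = 323 + I*√19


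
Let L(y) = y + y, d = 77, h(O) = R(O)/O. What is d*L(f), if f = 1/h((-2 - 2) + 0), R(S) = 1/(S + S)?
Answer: 4928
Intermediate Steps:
R(S) = 1/(2*S)
h(O) = 1/(2*O²) (h(O) = (1/(2*O))/O = 1/(2*O²))
f = 32 (f = 1/(1/(2*((-2 - 2) + 0)²)) = 1/(1/(2*(-4 + 0)²)) = 1/((½)/(-4)²) = 1/((½)*(1/16)) = 1/(1/32) = 32)
L(y) = 2*y
d*L(f) = 77*(2*32) = 77*64 = 4928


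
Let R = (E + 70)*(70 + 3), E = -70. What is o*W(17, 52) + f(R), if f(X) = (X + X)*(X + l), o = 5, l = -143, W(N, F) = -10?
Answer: -50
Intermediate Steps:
R = 0 (R = (-70 + 70)*(70 + 3) = 0*73 = 0)
f(X) = 2*X*(-143 + X) (f(X) = (X + X)*(X - 143) = (2*X)*(-143 + X) = 2*X*(-143 + X))
o*W(17, 52) + f(R) = 5*(-10) + 2*0*(-143 + 0) = -50 + 2*0*(-143) = -50 + 0 = -50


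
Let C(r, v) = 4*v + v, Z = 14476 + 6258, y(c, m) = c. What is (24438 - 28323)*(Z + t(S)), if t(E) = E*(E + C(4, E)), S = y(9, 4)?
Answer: -82439700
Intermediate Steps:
Z = 20734
S = 9
C(r, v) = 5*v
t(E) = 6*E² (t(E) = E*(E + 5*E) = E*(6*E) = 6*E²)
(24438 - 28323)*(Z + t(S)) = (24438 - 28323)*(20734 + 6*9²) = -3885*(20734 + 6*81) = -3885*(20734 + 486) = -3885*21220 = -82439700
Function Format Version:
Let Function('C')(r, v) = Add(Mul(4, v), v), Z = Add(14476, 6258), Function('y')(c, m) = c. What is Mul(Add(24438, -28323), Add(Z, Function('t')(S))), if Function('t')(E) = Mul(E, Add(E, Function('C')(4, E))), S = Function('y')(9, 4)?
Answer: -82439700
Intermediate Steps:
Z = 20734
S = 9
Function('C')(r, v) = Mul(5, v)
Function('t')(E) = Mul(6, Pow(E, 2)) (Function('t')(E) = Mul(E, Add(E, Mul(5, E))) = Mul(E, Mul(6, E)) = Mul(6, Pow(E, 2)))
Mul(Add(24438, -28323), Add(Z, Function('t')(S))) = Mul(Add(24438, -28323), Add(20734, Mul(6, Pow(9, 2)))) = Mul(-3885, Add(20734, Mul(6, 81))) = Mul(-3885, Add(20734, 486)) = Mul(-3885, 21220) = -82439700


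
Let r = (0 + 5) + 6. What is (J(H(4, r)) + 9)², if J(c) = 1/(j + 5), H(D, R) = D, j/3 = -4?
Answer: 3844/49 ≈ 78.449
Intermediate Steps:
j = -12 (j = 3*(-4) = -12)
r = 11 (r = 5 + 6 = 11)
J(c) = -⅐ (J(c) = 1/(-12 + 5) = 1/(-7) = -⅐)
(J(H(4, r)) + 9)² = (-⅐ + 9)² = (62/7)² = 3844/49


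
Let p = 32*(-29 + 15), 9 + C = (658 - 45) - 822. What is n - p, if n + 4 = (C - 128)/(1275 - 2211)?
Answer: 207965/468 ≈ 444.37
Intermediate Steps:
C = -218 (C = -9 + ((658 - 45) - 822) = -9 + (613 - 822) = -9 - 209 = -218)
p = -448 (p = 32*(-14) = -448)
n = -1699/468 (n = -4 + (-218 - 128)/(1275 - 2211) = -4 - 346/(-936) = -4 - 346*(-1/936) = -4 + 173/468 = -1699/468 ≈ -3.6303)
n - p = -1699/468 - 1*(-448) = -1699/468 + 448 = 207965/468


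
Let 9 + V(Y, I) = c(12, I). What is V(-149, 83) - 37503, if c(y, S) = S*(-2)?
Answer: -37678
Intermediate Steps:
c(y, S) = -2*S
V(Y, I) = -9 - 2*I
V(-149, 83) - 37503 = (-9 - 2*83) - 37503 = (-9 - 166) - 37503 = -175 - 37503 = -37678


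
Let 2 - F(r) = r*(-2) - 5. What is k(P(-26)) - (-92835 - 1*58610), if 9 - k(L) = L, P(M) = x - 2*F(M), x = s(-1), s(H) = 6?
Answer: 151358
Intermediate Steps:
F(r) = 7 + 2*r (F(r) = 2 - (r*(-2) - 5) = 2 - (-2*r - 5) = 2 - (-5 - 2*r) = 2 + (5 + 2*r) = 7 + 2*r)
x = 6
P(M) = -8 - 4*M (P(M) = 6 - 2*(7 + 2*M) = 6 + (-14 - 4*M) = -8 - 4*M)
k(L) = 9 - L
k(P(-26)) - (-92835 - 1*58610) = (9 - (-8 - 4*(-26))) - (-92835 - 1*58610) = (9 - (-8 + 104)) - (-92835 - 58610) = (9 - 1*96) - 1*(-151445) = (9 - 96) + 151445 = -87 + 151445 = 151358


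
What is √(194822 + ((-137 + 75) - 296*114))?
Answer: 2*√40254 ≈ 401.27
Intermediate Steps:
√(194822 + ((-137 + 75) - 296*114)) = √(194822 + (-62 - 33744)) = √(194822 - 33806) = √161016 = 2*√40254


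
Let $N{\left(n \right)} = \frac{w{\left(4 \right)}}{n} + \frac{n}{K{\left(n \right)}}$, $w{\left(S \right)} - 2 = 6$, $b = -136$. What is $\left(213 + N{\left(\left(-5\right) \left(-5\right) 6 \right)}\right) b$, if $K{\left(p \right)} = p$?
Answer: $- \frac{2183344}{75} \approx -29111.0$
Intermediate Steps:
$w{\left(S \right)} = 8$ ($w{\left(S \right)} = 2 + 6 = 8$)
$N{\left(n \right)} = 1 + \frac{8}{n}$ ($N{\left(n \right)} = \frac{8}{n} + \frac{n}{n} = \frac{8}{n} + 1 = 1 + \frac{8}{n}$)
$\left(213 + N{\left(\left(-5\right) \left(-5\right) 6 \right)}\right) b = \left(213 + \frac{8 + \left(-5\right) \left(-5\right) 6}{\left(-5\right) \left(-5\right) 6}\right) \left(-136\right) = \left(213 + \frac{8 + 25 \cdot 6}{25 \cdot 6}\right) \left(-136\right) = \left(213 + \frac{8 + 150}{150}\right) \left(-136\right) = \left(213 + \frac{1}{150} \cdot 158\right) \left(-136\right) = \left(213 + \frac{79}{75}\right) \left(-136\right) = \frac{16054}{75} \left(-136\right) = - \frac{2183344}{75}$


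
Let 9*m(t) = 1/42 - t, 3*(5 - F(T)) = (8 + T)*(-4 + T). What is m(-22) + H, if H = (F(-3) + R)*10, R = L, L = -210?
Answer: -729875/378 ≈ -1930.9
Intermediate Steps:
F(T) = 5 - (-4 + T)*(8 + T)/3 (F(T) = 5 - (8 + T)*(-4 + T)/3 = 5 - (-4 + T)*(8 + T)/3)
R = -210
m(t) = 1/378 - t/9 (m(t) = (1/42 - t)/9 = 1/378 - t/9)
H = -5800/3 (H = ((47/3 - 4/3*(-3) - ⅓*(-3)²) - 210)*10 = ((47/3 + 4 - ⅓*9) - 210)*10 = ((47/3 + 4 - 3) - 210)*10 = (50/3 - 210)*10 = -580/3*10 = -5800/3 ≈ -1933.3)
m(-22) + H = (1/378 - ⅑*(-22)) - 5800/3 = (1/378 + 22/9) - 5800/3 = 925/378 - 5800/3 = -729875/378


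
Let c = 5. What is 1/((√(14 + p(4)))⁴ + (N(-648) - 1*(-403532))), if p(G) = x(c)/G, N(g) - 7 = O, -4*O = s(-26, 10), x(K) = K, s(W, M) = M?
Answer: 16/6460305 ≈ 2.4767e-6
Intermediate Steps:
O = -5/2 (O = -¼*10 = -5/2 ≈ -2.5000)
N(g) = 9/2 (N(g) = 7 - 5/2 = 9/2)
p(G) = 5/G
1/((√(14 + p(4)))⁴ + (N(-648) - 1*(-403532))) = 1/((√(14 + 5/4))⁴ + (9/2 - 1*(-403532))) = 1/((√(14 + 5*(¼)))⁴ + (9/2 + 403532)) = 1/((√(14 + 5/4))⁴ + 807073/2) = 1/((√(61/4))⁴ + 807073/2) = 1/((√61/2)⁴ + 807073/2) = 1/(3721/16 + 807073/2) = 1/(6460305/16) = 16/6460305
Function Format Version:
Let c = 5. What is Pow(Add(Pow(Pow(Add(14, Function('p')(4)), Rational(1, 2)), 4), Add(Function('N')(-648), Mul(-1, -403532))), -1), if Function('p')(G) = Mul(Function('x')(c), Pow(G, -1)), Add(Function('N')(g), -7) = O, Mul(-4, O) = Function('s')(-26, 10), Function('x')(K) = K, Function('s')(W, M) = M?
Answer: Rational(16, 6460305) ≈ 2.4767e-6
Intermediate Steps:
O = Rational(-5, 2) (O = Mul(Rational(-1, 4), 10) = Rational(-5, 2) ≈ -2.5000)
Function('N')(g) = Rational(9, 2) (Function('N')(g) = Add(7, Rational(-5, 2)) = Rational(9, 2))
Function('p')(G) = Mul(5, Pow(G, -1))
Pow(Add(Pow(Pow(Add(14, Function('p')(4)), Rational(1, 2)), 4), Add(Function('N')(-648), Mul(-1, -403532))), -1) = Pow(Add(Pow(Pow(Add(14, Mul(5, Pow(4, -1))), Rational(1, 2)), 4), Add(Rational(9, 2), Mul(-1, -403532))), -1) = Pow(Add(Pow(Pow(Add(14, Mul(5, Rational(1, 4))), Rational(1, 2)), 4), Add(Rational(9, 2), 403532)), -1) = Pow(Add(Pow(Pow(Add(14, Rational(5, 4)), Rational(1, 2)), 4), Rational(807073, 2)), -1) = Pow(Add(Pow(Pow(Rational(61, 4), Rational(1, 2)), 4), Rational(807073, 2)), -1) = Pow(Add(Pow(Mul(Rational(1, 2), Pow(61, Rational(1, 2))), 4), Rational(807073, 2)), -1) = Pow(Add(Rational(3721, 16), Rational(807073, 2)), -1) = Pow(Rational(6460305, 16), -1) = Rational(16, 6460305)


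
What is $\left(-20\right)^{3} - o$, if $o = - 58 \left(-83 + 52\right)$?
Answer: $-9798$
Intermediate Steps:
$o = 1798$ ($o = \left(-58\right) \left(-31\right) = 1798$)
$\left(-20\right)^{3} - o = \left(-20\right)^{3} - 1798 = -8000 - 1798 = -9798$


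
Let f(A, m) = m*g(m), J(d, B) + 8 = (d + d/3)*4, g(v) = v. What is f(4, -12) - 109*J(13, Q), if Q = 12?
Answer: -19624/3 ≈ -6541.3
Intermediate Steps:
J(d, B) = -8 + 16*d/3 (J(d, B) = -8 + (d + d/3)*4 = -8 + (4*d/3)*4 = -8 + 16*d/3)
f(A, m) = m**2 (f(A, m) = m*m = m**2)
f(4, -12) - 109*J(13, Q) = (-12)**2 - 109*(-8 + (16/3)*13) = 144 - 109*(-8 + 208/3) = 144 - 109*184/3 = 144 - 20056/3 = -19624/3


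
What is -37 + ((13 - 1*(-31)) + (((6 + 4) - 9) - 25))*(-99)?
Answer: -2017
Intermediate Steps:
-37 + ((13 - 1*(-31)) + (((6 + 4) - 9) - 25))*(-99) = -37 + ((13 + 31) + ((10 - 9) - 25))*(-99) = -37 + (44 + (1 - 25))*(-99) = -37 + (44 - 24)*(-99) = -37 + 20*(-99) = -37 - 1980 = -2017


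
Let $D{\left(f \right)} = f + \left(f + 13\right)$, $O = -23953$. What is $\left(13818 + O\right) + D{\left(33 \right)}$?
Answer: $-10056$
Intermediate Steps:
$D{\left(f \right)} = 13 + 2 f$ ($D{\left(f \right)} = f + \left(13 + f\right) = 13 + 2 f$)
$\left(13818 + O\right) + D{\left(33 \right)} = \left(13818 - 23953\right) + \left(13 + 2 \cdot 33\right) = -10135 + \left(13 + 66\right) = -10135 + 79 = -10056$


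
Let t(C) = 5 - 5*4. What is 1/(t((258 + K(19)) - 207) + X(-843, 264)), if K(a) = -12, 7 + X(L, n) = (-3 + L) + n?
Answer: -1/604 ≈ -0.0016556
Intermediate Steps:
X(L, n) = -10 + L + n (X(L, n) = -7 + ((-3 + L) + n) = -7 + (-3 + L + n) = -10 + L + n)
t(C) = -15 (t(C) = 5 - 20 = -15)
1/(t((258 + K(19)) - 207) + X(-843, 264)) = 1/(-15 + (-10 - 843 + 264)) = 1/(-15 - 589) = 1/(-604) = -1/604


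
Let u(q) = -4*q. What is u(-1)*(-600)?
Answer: -2400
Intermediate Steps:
u(-1)*(-600) = -4*(-1)*(-600) = 4*(-600) = -2400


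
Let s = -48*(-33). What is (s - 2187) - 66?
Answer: -669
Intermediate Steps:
s = 1584
(s - 2187) - 66 = (1584 - 2187) - 66 = -603 - 66 = -669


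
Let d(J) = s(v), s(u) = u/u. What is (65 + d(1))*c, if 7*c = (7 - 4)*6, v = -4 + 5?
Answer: 1188/7 ≈ 169.71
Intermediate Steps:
v = 1
s(u) = 1
d(J) = 1
c = 18/7 (c = ((7 - 4)*6)/7 = (3*6)/7 = (⅐)*18 = 18/7 ≈ 2.5714)
(65 + d(1))*c = (65 + 1)*(18/7) = 66*(18/7) = 1188/7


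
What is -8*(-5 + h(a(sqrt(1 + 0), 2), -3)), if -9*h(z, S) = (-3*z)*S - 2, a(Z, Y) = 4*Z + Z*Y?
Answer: 776/9 ≈ 86.222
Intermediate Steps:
a(Z, Y) = 4*Z + Y*Z
h(z, S) = 2/9 + S*z/3 (h(z, S) = -((-3*z)*S - 2)/9 = -(-3*S*z - 2)/9 = -(-2 - 3*S*z)/9 = 2/9 + S*z/3)
-8*(-5 + h(a(sqrt(1 + 0), 2), -3)) = -8*(-5 + (2/9 + (1/3)*(-3)*(sqrt(1 + 0)*(4 + 2)))) = -8*(-5 + (2/9 + (1/3)*(-3)*(sqrt(1)*6))) = -8*(-5 + (2/9 + (1/3)*(-3)*(1*6))) = -8*(-5 + (2/9 + (1/3)*(-3)*6)) = -8*(-5 + (2/9 - 6)) = -8*(-5 - 52/9) = -8*(-97/9) = 776/9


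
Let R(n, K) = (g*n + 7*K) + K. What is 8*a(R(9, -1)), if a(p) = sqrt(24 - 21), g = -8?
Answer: 8*sqrt(3) ≈ 13.856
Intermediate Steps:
R(n, K) = -8*n + 8*K (R(n, K) = (-8*n + 7*K) + K = -8*n + 8*K)
a(p) = sqrt(3)
8*a(R(9, -1)) = 8*sqrt(3)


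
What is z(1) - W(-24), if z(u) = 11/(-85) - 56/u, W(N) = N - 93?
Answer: 5174/85 ≈ 60.871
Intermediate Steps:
W(N) = -93 + N
z(u) = -11/85 - 56/u (z(u) = 11*(-1/85) - 56/u = -11/85 - 56/u)
z(1) - W(-24) = (-11/85 - 56/1) - (-93 - 24) = (-11/85 - 56*1) - 1*(-117) = (-11/85 - 56) + 117 = -4771/85 + 117 = 5174/85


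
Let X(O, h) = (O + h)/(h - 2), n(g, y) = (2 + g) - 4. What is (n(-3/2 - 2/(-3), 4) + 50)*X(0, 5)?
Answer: 1415/18 ≈ 78.611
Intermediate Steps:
n(g, y) = -2 + g
X(O, h) = (O + h)/(-2 + h)
(n(-3/2 - 2/(-3), 4) + 50)*X(0, 5) = ((-2 + (-3/2 - 2/(-3))) + 50)*((0 + 5)/(-2 + 5)) = ((-2 + (-3*1/2 - 2*(-1/3))) + 50)*(5/3) = ((-2 + (-3/2 + 2/3)) + 50)*((1/3)*5) = ((-2 - 5/6) + 50)*(5/3) = (-17/6 + 50)*(5/3) = (283/6)*(5/3) = 1415/18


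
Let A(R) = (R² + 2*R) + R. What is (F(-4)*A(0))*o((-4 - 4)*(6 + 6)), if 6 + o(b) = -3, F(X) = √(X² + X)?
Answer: 0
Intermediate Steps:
F(X) = √(X + X²)
o(b) = -9 (o(b) = -6 - 3 = -9)
A(R) = R² + 3*R
(F(-4)*A(0))*o((-4 - 4)*(6 + 6)) = (√(-4*(1 - 4))*(0*(3 + 0)))*(-9) = (√(-4*(-3))*(0*3))*(-9) = (√12*0)*(-9) = ((2*√3)*0)*(-9) = 0*(-9) = 0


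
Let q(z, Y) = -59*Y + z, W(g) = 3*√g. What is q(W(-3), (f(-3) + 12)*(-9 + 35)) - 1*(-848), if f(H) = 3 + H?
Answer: -17560 + 3*I*√3 ≈ -17560.0 + 5.1962*I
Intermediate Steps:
q(z, Y) = z - 59*Y
q(W(-3), (f(-3) + 12)*(-9 + 35)) - 1*(-848) = (3*√(-3) - 59*((3 - 3) + 12)*(-9 + 35)) - 1*(-848) = (3*(I*√3) - 59*(0 + 12)*26) + 848 = (3*I*√3 - 708*26) + 848 = (3*I*√3 - 59*312) + 848 = (3*I*√3 - 18408) + 848 = (-18408 + 3*I*√3) + 848 = -17560 + 3*I*√3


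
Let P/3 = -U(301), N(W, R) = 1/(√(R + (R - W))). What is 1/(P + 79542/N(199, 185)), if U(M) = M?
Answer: 301/360634724745 + 26514*√19/120211574915 ≈ 9.6224e-7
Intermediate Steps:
N(W, R) = (-W + 2*R)^(-½) (N(W, R) = 1/(√(-W + 2*R)) = (-W + 2*R)^(-½))
P = -903 (P = 3*(-1*301) = 3*(-301) = -903)
1/(P + 79542/N(199, 185)) = 1/(-903 + 79542/((-1*199 + 2*185)^(-½))) = 1/(-903 + 79542/((-199 + 370)^(-½))) = 1/(-903 + 79542/(171^(-½))) = 1/(-903 + 79542/((√19/57))) = 1/(-903 + 79542*(3*√19)) = 1/(-903 + 238626*√19)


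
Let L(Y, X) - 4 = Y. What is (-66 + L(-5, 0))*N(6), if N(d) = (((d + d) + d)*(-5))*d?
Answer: 36180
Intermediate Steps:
L(Y, X) = 4 + Y
N(d) = -15*d**2 (N(d) = ((2*d + d)*(-5))*d = ((3*d)*(-5))*d = (-15*d)*d = -15*d**2)
(-66 + L(-5, 0))*N(6) = (-66 + (4 - 5))*(-15*6**2) = (-66 - 1)*(-15*36) = -67*(-540) = 36180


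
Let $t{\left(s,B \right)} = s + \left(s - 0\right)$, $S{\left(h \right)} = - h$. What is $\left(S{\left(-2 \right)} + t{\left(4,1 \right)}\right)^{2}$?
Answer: $100$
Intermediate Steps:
$t{\left(s,B \right)} = 2 s$ ($t{\left(s,B \right)} = s + \left(s + 0\right) = s + s = 2 s$)
$\left(S{\left(-2 \right)} + t{\left(4,1 \right)}\right)^{2} = \left(\left(-1\right) \left(-2\right) + 2 \cdot 4\right)^{2} = \left(2 + 8\right)^{2} = 10^{2} = 100$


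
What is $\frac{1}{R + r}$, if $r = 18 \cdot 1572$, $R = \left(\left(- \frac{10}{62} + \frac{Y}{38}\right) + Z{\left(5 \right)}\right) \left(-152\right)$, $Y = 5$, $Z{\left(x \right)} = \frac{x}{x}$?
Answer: $\frac{31}{872604} \approx 3.5526 \cdot 10^{-5}$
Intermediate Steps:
$Z{\left(x \right)} = 1$
$R = - \frac{4572}{31}$ ($R = \left(\left(- \frac{10}{62} + \frac{5}{38}\right) + 1\right) \left(-152\right) = \left(\left(\left(-10\right) \frac{1}{62} + 5 \cdot \frac{1}{38}\right) + 1\right) \left(-152\right) = \left(\left(- \frac{5}{31} + \frac{5}{38}\right) + 1\right) \left(-152\right) = \left(- \frac{35}{1178} + 1\right) \left(-152\right) = \frac{1143}{1178} \left(-152\right) = - \frac{4572}{31} \approx -147.48$)
$r = 28296$
$\frac{1}{R + r} = \frac{1}{- \frac{4572}{31} + 28296} = \frac{1}{\frac{872604}{31}} = \frac{31}{872604}$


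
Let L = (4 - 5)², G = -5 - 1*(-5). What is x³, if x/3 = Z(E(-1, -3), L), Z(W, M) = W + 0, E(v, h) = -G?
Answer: 0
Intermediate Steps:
G = 0 (G = -5 + 5 = 0)
L = 1 (L = (-1)² = 1)
E(v, h) = 0 (E(v, h) = -1*0 = 0)
Z(W, M) = W
x = 0 (x = 3*0 = 0)
x³ = 0³ = 0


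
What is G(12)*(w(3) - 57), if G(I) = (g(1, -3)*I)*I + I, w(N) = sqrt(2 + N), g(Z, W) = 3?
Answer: -25308 + 444*sqrt(5) ≈ -24315.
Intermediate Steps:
G(I) = I + 3*I**2 (G(I) = (3*I)*I + I = 3*I**2 + I = I + 3*I**2)
G(12)*(w(3) - 57) = (12*(1 + 3*12))*(sqrt(2 + 3) - 57) = (12*(1 + 36))*(sqrt(5) - 57) = (12*37)*(-57 + sqrt(5)) = 444*(-57 + sqrt(5)) = -25308 + 444*sqrt(5)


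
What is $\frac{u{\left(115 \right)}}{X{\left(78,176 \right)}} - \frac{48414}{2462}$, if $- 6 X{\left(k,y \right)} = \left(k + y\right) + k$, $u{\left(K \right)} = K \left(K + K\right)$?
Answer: $- \frac{50849106}{102173} \approx -497.68$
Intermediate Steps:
$u{\left(K \right)} = 2 K^{2}$ ($u{\left(K \right)} = K 2 K = 2 K^{2}$)
$X{\left(k,y \right)} = - \frac{k}{3} - \frac{y}{6}$ ($X{\left(k,y \right)} = - \frac{\left(k + y\right) + k}{6} = - \frac{y + 2 k}{6} = - \frac{k}{3} - \frac{y}{6}$)
$\frac{u{\left(115 \right)}}{X{\left(78,176 \right)}} - \frac{48414}{2462} = \frac{2 \cdot 115^{2}}{\left(- \frac{1}{3}\right) 78 - \frac{88}{3}} - \frac{48414}{2462} = \frac{2 \cdot 13225}{-26 - \frac{88}{3}} - \frac{24207}{1231} = \frac{26450}{- \frac{166}{3}} - \frac{24207}{1231} = 26450 \left(- \frac{3}{166}\right) - \frac{24207}{1231} = - \frac{39675}{83} - \frac{24207}{1231} = - \frac{50849106}{102173}$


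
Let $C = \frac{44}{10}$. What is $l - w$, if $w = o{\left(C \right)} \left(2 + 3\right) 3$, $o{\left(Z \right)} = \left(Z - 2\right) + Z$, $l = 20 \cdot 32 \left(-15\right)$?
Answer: $-9702$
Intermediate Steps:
$l = -9600$ ($l = 640 \left(-15\right) = -9600$)
$C = \frac{22}{5}$ ($C = 44 \cdot \frac{1}{10} = \frac{22}{5} \approx 4.4$)
$o{\left(Z \right)} = -2 + 2 Z$ ($o{\left(Z \right)} = \left(-2 + Z\right) + Z = -2 + 2 Z$)
$w = 102$ ($w = \left(-2 + 2 \cdot \frac{22}{5}\right) \left(2 + 3\right) 3 = \left(-2 + \frac{44}{5}\right) 5 \cdot 3 = \frac{34}{5} \cdot 15 = 102$)
$l - w = -9600 - 102 = -9702$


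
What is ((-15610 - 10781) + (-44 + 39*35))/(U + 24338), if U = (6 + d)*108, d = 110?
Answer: -12535/18433 ≈ -0.68003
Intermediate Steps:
U = 12528 (U = (6 + 110)*108 = 116*108 = 12528)
((-15610 - 10781) + (-44 + 39*35))/(U + 24338) = ((-15610 - 10781) + (-44 + 39*35))/(12528 + 24338) = (-26391 + (-44 + 1365))/36866 = (-26391 + 1321)*(1/36866) = -25070*1/36866 = -12535/18433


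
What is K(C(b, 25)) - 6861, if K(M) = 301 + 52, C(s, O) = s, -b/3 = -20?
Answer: -6508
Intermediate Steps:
b = 60 (b = -3*(-20) = 60)
K(M) = 353
K(C(b, 25)) - 6861 = 353 - 6861 = -6508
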